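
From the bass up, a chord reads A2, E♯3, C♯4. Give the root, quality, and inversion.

The pitch classes A, E#, C# arrange in thirds as A–C#–E#: an A augmented triad.
A is the root of A augmented; root in the bass means root position (figured bass 5/3).

A augmented, root position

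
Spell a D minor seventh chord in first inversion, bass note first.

F, A, C, D

D minor seventh is D–F–A–C. First inversion puts the third (F) in the bass, with the remaining tones above: F, A, C, D.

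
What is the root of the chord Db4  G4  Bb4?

Reordering Db, G, Bb into stacked thirds gives G–Bb–Db; the bottom of that stack, G, is the root.

G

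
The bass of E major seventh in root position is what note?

The root of E major seventh (E–G#–B–D#) is E; that is the bass in root position.

E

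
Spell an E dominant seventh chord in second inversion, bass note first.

B, D, E, G#

The chord tones are E–G#–B–D. With the fifth (B) lowest for second inversion: B, D, E, G#.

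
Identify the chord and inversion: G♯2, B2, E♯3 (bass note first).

E# diminished, first inversion

Reducing to letter names: G#, B, E#. These stack in thirds as E#–G#–B — an E# diminished triad.
G# is the third of E# diminished; third in the bass means first inversion (figured bass 6).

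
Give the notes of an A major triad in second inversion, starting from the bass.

Spelling A major: A–C#–E. In second inversion the fifth is bass, giving E, A, C# from the bottom.

E, A, C#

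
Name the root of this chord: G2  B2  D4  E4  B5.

E

The distinct letter names are G, B, D, E. Arranged as a stack of thirds they read E–G–B–D, so E is the root (an E minor seventh chord).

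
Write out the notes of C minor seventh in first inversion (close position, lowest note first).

The chord tones are C–Eb–G–Bb. With the third (Eb) lowest for first inversion: Eb, G, Bb, C.

Eb, G, Bb, C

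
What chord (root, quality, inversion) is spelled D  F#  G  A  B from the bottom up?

G major ninth, second inversion

The pitch classes D, F#, G, A, B arrange in thirds as G–B–D–F#–A: a G major ninth chord.
With the fifth (D) in the bass, the chord is in second inversion.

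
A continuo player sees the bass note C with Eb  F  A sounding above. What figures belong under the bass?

The notes C, Eb, F, A stack in thirds as F–A–C–Eb — an F dominant seventh chord. The bass C is the fifth, so this is second inversion: figured 4/3.

4/3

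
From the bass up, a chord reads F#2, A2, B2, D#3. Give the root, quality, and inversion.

B dominant seventh, second inversion

The distinct note names are F#, A, B, D#. Stacked in thirds they read B–D#–F#–A, which is a dominant seventh chord on B.
F# is the fifth of B dominant seventh; fifth in the bass means second inversion (figured bass 4/3).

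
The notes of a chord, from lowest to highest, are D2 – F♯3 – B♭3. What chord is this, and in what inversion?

Bb augmented, first inversion

The distinct note names are D, F#, Bb. Stacked in thirds they read Bb–D–F#, which is an augmented triad on Bb.
The lowest note is D, the third of the chord, so this is first inversion (figured bass 6).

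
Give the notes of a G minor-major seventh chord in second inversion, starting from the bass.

D, F#, G, Bb

The chord tones are G–Bb–D–F#. With the fifth (D) lowest for second inversion: D, F#, G, Bb.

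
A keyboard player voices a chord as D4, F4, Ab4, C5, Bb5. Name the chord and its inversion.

The distinct note names are D, F, Ab, C, Bb. Stacked in thirds they read Bb–D–F–Ab–C, which is a dominant ninth chord on Bb.
The lowest note is D, the third of the chord, so this is first inversion.

Bb dominant ninth, first inversion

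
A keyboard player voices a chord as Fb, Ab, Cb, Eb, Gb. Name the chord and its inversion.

Reducing to letter names: Fb, Ab, Cb, Eb, Gb. These stack in thirds as Fb–Ab–Cb–Eb–Gb — an Fb major ninth chord.
Fb is the root of Fb major ninth; root in the bass means root position.

Fb major ninth, root position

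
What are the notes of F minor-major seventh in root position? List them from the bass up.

F, Ab, C, E

Spelling F minor-major seventh: F–Ab–C–E. In root position the root is bass, giving F, Ab, C, E from the bottom.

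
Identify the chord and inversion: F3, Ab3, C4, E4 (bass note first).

F minor-major seventh, root position

Reducing to letter names: F, Ab, C, E. These stack in thirds as F–Ab–C–E — an F minor-major seventh chord.
F is the root of F minor-major seventh; root in the bass means root position (figured bass 7).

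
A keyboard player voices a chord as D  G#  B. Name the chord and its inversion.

G# diminished, second inversion

The distinct note names are D, G#, B. Stacked in thirds they read G#–B–D, which is a diminished triad on G#.
The lowest note is D, the fifth of the chord, so this is second inversion (figured bass 6/4).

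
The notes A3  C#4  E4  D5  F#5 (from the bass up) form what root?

The distinct letter names are A, C#, E, D, F#. Arranged as a stack of thirds they read D–F#–A–C#–E, so D is the root (a D major ninth chord).

D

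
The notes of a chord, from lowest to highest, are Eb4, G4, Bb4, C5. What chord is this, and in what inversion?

The distinct note names are Eb, G, Bb, C. Stacked in thirds they read C–Eb–G–Bb, which is a minor seventh chord on C.
Eb is the third of C minor seventh; third in the bass means first inversion (figured bass 6/5).

C minor seventh, first inversion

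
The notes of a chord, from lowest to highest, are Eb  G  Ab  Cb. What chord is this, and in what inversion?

The pitch classes Eb, G, Ab, Cb arrange in thirds as Ab–Cb–Eb–G: an Ab minor-major seventh chord.
Eb is the fifth of Ab minor-major seventh; fifth in the bass means second inversion (figured bass 4/3).

Ab minor-major seventh, second inversion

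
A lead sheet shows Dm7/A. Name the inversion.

Dm7/A means D minor seventh with A in the bass. A is the fifth of D minor seventh (D–F–A–C), so this is second inversion.

second inversion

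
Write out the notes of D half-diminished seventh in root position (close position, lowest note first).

D, F, Ab, C

The chord tones are D–F–Ab–C. With the root (D) lowest for root position: D, F, Ab, C.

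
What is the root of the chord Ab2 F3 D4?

Ab, F, D are the tones of a D diminished triad (D–F–Ab), making D the root.

D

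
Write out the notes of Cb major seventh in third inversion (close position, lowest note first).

Spelling Cb major seventh: Cb–Eb–Gb–Bb. In third inversion the seventh is bass, giving Bb, Cb, Eb, Gb from the bottom.

Bb, Cb, Eb, Gb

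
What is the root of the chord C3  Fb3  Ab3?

Fb

The distinct letter names are C, Fb, Ab. Arranged as a stack of thirds they read Fb–Ab–C, so Fb is the root (an Fb augmented triad).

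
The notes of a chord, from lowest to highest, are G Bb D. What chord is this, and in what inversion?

G minor, root position

Reducing to letter names: G, Bb, D. These stack in thirds as G–Bb–D — a G minor triad.
G is the root of G minor; root in the bass means root position (figured bass 5/3).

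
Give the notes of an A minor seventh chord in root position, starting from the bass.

A minor seventh is A–C–E–G. Root position puts the root (A) in the bass, with the remaining tones above: A, C, E, G.

A, C, E, G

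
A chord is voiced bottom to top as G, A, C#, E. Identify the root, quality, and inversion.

A dominant seventh, third inversion

Reducing to letter names: G, A, C#, E. These stack in thirds as A–C#–E–G — an A dominant seventh chord.
With the seventh (G) in the bass, the chord is in third inversion (figured bass 4/2).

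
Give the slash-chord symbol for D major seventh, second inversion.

Dmaj7/A

Second inversion of D major seventh has the fifth (A) in the bass. As a slash chord: Dmaj7/A.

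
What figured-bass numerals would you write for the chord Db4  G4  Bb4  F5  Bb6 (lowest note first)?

4/3

The notes Db, G, Bb, F stack in thirds as G–Bb–Db–F — a G half-diminished seventh chord. The bass Db is the fifth, so this is second inversion: figured 4/3.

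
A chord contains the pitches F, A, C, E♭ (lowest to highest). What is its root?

F, A, C, Eb are the tones of an F dominant seventh chord (F–A–C–Eb), making F the root.

F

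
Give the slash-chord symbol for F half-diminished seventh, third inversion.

Fø7/Eb

Third inversion of F half-diminished seventh has the seventh (Eb) in the bass. As a slash chord: Fø7/Eb.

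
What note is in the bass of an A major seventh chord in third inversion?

In third inversion the seventh is lowest. For A major seventh (A–C#–E–G#) that is G#.

G#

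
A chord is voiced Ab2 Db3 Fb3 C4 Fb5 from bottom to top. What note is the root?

Db

Reordering Ab, Db, Fb, C into stacked thirds gives Db–Fb–Ab–C; the bottom of that stack, Db, is the root.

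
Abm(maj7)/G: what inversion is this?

third inversion

Abm(maj7)/G means Ab minor-major seventh with G in the bass. G is the seventh of Ab minor-major seventh (Ab–Cb–Eb–G), so this is third inversion.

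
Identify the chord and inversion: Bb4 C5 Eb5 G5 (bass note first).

The distinct note names are Bb, C, Eb, G. Stacked in thirds they read C–Eb–G–Bb, which is a minor seventh chord on C.
With the seventh (Bb) in the bass, the chord is in third inversion (figured bass 4/2).

C minor seventh, third inversion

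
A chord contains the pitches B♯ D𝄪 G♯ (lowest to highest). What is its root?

G#

Reordering B#, D##, G# into stacked thirds gives G#–B#–D##; the bottom of that stack, G#, is the root.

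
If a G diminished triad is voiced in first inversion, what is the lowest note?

Bb

G diminished is G–Bb–Db. First inversion places the third in the bass: Bb.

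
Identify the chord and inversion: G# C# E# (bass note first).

C# major, second inversion

Reducing to letter names: G#, C#, E#. These stack in thirds as C#–E#–G# — a C# major triad.
The lowest note is G#, the fifth of the chord, so this is second inversion (figured bass 6/4).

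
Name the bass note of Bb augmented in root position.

Bb

The root of Bb augmented (Bb–D–F#) is Bb; that is the bass in root position.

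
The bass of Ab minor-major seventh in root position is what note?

Ab minor-major seventh is Ab–Cb–Eb–G. Root position places the root in the bass: Ab.

Ab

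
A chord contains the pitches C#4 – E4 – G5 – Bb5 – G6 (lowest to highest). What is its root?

C#

Reordering C#, E, G, Bb into stacked thirds gives C#–E–G–Bb; the bottom of that stack, C#, is the root.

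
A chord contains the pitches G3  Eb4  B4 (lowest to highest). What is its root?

Eb

The distinct letter names are G, Eb, B. Arranged as a stack of thirds they read Eb–G–B, so Eb is the root (an Eb augmented triad).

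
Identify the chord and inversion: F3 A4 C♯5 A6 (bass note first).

The pitch classes F, A, C# arrange in thirds as F–A–C#: an F augmented triad.
With the root (F) in the bass, the chord is in root position (figured bass 5/3).

F augmented, root position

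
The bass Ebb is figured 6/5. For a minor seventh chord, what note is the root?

Cb

The figures 6/5 mean the third of the chord is in the bass. If Ebb is the third of a minor seventh chord, the root is Cb (chord tones Cb–Ebb–Gb–Bbb).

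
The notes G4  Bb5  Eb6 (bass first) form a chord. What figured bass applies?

6

The notes G, Bb, Eb stack in thirds as Eb–G–Bb — an Eb major triad. The bass G is the third, so this is first inversion: figured 6.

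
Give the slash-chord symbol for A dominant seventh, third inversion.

Third inversion of A dominant seventh has the seventh (G) in the bass. As a slash chord: A7/G.

A7/G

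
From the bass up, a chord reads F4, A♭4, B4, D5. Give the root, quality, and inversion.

The distinct note names are F, Ab, B, D. Stacked in thirds they read B–D–F–Ab, which is a diminished seventh chord on B.
With the fifth (F) in the bass, the chord is in second inversion (figured bass 4/3).

B diminished seventh, second inversion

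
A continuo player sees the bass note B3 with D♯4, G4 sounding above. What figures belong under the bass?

The notes B, D#, G stack in thirds as G–B–D# — a G augmented triad. The bass B is the third, so this is first inversion: figured 6.

6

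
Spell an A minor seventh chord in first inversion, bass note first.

C, E, G, A

The chord tones are A–C–E–G. With the third (C) lowest for first inversion: C, E, G, A.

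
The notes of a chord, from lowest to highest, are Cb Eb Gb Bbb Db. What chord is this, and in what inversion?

Reducing to letter names: Cb, Eb, Gb, Bbb, Db. These stack in thirds as Cb–Eb–Gb–Bbb–Db — a Cb dominant ninth chord.
Cb is the root of Cb dominant ninth; root in the bass means root position.

Cb dominant ninth, root position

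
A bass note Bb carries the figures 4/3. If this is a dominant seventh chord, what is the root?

The figures 4/3 mean the fifth of the chord is in the bass. If Bb is the fifth of a dominant seventh chord, the root is Eb (chord tones Eb–G–Bb–Db).

Eb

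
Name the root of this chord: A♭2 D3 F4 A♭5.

D

The distinct letter names are Ab, D, F. Arranged as a stack of thirds they read D–F–Ab, so D is the root (a D diminished triad).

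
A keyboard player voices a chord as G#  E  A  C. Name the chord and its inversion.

A minor-major seventh, third inversion

The distinct note names are G#, E, A, C. Stacked in thirds they read A–C–E–G#, which is a minor-major seventh chord on A.
G# is the seventh of A minor-major seventh; seventh in the bass means third inversion (figured bass 4/2).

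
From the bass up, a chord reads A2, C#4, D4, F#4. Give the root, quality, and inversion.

D major seventh, second inversion

Reducing to letter names: A, C#, D, F#. These stack in thirds as D–F#–A–C# — a D major seventh chord.
The lowest note is A, the fifth of the chord, so this is second inversion (figured bass 4/3).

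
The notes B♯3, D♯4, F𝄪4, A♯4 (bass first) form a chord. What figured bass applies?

7

The notes B#, D#, F##, A# stack in thirds as B#–D#–F##–A# — a B# minor seventh chord. The bass B# is the root, so this is root position: figured 7.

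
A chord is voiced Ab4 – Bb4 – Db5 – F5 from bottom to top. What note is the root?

Reordering Ab, Bb, Db, F into stacked thirds gives Bb–Db–F–Ab; the bottom of that stack, Bb, is the root.

Bb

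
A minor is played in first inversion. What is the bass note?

In first inversion the third is lowest. For A minor (A–C–E) that is C.

C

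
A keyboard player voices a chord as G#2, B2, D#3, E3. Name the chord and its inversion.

Reducing to letter names: G#, B, D#, E. These stack in thirds as E–G#–B–D# — an E major seventh chord.
The lowest note is G#, the third of the chord, so this is first inversion (figured bass 6/5).

E major seventh, first inversion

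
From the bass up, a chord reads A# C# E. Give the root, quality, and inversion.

The distinct note names are A#, C#, E. Stacked in thirds they read A#–C#–E, which is a diminished triad on A#.
A# is the root of A# diminished; root in the bass means root position (figured bass 5/3).

A# diminished, root position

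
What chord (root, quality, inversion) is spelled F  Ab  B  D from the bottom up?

B diminished seventh, second inversion

Reducing to letter names: F, Ab, B, D. These stack in thirds as B–D–F–Ab — a B diminished seventh chord.
The lowest note is F, the fifth of the chord, so this is second inversion (figured bass 4/3).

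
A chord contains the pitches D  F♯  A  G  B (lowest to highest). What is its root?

Reordering D, F#, A, G, B into stacked thirds gives G–B–D–F#–A; the bottom of that stack, G, is the root.

G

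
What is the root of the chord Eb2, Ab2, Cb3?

Ab

The distinct letter names are Eb, Ab, Cb. Arranged as a stack of thirds they read Ab–Cb–Eb, so Ab is the root (an Ab minor triad).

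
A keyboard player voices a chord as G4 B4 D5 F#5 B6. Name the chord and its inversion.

Reducing to letter names: G, B, D, F#. These stack in thirds as G–B–D–F# — a G major seventh chord.
The lowest note is G, the root of the chord, so this is root position (figured bass 7).

G major seventh, root position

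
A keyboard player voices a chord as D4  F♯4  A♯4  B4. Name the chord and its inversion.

B minor-major seventh, first inversion

Reducing to letter names: D, F#, A#, B. These stack in thirds as B–D–F#–A# — a B minor-major seventh chord.
With the third (D) in the bass, the chord is in first inversion (figured bass 6/5).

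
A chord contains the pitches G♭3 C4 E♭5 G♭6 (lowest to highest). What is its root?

The distinct letter names are Gb, C, Eb. Arranged as a stack of thirds they read C–Eb–Gb, so C is the root (a C diminished triad).

C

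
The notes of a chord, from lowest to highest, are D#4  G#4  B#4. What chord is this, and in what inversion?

The distinct note names are D#, G#, B#. Stacked in thirds they read G#–B#–D#, which is a major triad on G#.
With the fifth (D#) in the bass, the chord is in second inversion (figured bass 6/4).

G# major, second inversion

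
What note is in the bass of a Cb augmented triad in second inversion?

G

The fifth of Cb augmented (Cb–Eb–G) is G; that is the bass in second inversion.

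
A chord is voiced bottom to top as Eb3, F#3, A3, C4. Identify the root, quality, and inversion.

The pitch classes Eb, F#, A, C arrange in thirds as F#–A–C–Eb: an F# diminished seventh chord.
Eb is the seventh of F# diminished seventh; seventh in the bass means third inversion (figured bass 4/2).

F# diminished seventh, third inversion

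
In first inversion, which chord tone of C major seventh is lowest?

In first inversion the third is lowest. For C major seventh (C–E–G–B) that is E.

E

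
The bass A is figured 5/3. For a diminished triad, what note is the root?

The figures 5/3 mean the root of the chord is in the bass. If A is the root of a diminished triad, the root is A (chord tones A–C–Eb).

A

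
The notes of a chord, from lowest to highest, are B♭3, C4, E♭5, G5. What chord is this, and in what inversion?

C minor seventh, third inversion

Reducing to letter names: Bb, C, Eb, G. These stack in thirds as C–Eb–G–Bb — a C minor seventh chord.
Bb is the seventh of C minor seventh; seventh in the bass means third inversion (figured bass 4/2).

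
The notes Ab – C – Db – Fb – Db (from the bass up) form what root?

Db

Reordering Ab, C, Db, Fb into stacked thirds gives Db–Fb–Ab–C; the bottom of that stack, Db, is the root.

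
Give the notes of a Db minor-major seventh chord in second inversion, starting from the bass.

Db minor-major seventh is Db–Fb–Ab–C. Second inversion puts the fifth (Ab) in the bass, with the remaining tones above: Ab, C, Db, Fb.

Ab, C, Db, Fb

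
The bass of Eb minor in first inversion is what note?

Gb

In first inversion the third is lowest. For Eb minor (Eb–Gb–Bb) that is Gb.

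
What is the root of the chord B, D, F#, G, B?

G

The distinct letter names are B, D, F#, G. Arranged as a stack of thirds they read G–B–D–F#, so G is the root (a G major seventh chord).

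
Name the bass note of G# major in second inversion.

D#

G# major is G#–B#–D#. Second inversion places the fifth in the bass: D#.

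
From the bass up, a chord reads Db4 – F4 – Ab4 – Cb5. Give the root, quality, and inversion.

Db dominant seventh, root position

The pitch classes Db, F, Ab, Cb arrange in thirds as Db–F–Ab–Cb: a Db dominant seventh chord.
The lowest note is Db, the root of the chord, so this is root position (figured bass 7).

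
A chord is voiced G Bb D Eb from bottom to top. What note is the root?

Eb

Reordering G, Bb, D, Eb into stacked thirds gives Eb–G–Bb–D; the bottom of that stack, Eb, is the root.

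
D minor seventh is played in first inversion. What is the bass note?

F

D minor seventh is D–F–A–C. First inversion places the third in the bass: F.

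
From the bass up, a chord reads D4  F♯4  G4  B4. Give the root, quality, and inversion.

Reducing to letter names: D, F#, G, B. These stack in thirds as G–B–D–F# — a G major seventh chord.
With the fifth (D) in the bass, the chord is in second inversion (figured bass 4/3).

G major seventh, second inversion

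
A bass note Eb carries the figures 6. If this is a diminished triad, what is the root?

The figures 6 mean the third of the chord is in the bass. If Eb is the third of a diminished triad, the root is C (chord tones C–Eb–Gb).

C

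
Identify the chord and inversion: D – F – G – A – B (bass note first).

G dominant ninth, second inversion

Reducing to letter names: D, F, G, A, B. These stack in thirds as G–B–D–F–A — a G dominant ninth chord.
With the fifth (D) in the bass, the chord is in second inversion.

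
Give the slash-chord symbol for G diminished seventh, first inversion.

First inversion of G diminished seventh has the third (Bb) in the bass. As a slash chord: Gdim7/Bb.

Gdim7/Bb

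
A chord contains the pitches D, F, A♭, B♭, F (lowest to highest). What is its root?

Bb

The distinct letter names are D, F, Ab, Bb. Arranged as a stack of thirds they read Bb–D–F–Ab, so Bb is the root (a Bb dominant seventh chord).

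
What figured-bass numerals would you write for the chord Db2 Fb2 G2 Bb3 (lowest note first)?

4/3

The notes Db, Fb, G, Bb stack in thirds as G–Bb–Db–Fb — a G diminished seventh chord. The bass Db is the fifth, so this is second inversion: figured 4/3.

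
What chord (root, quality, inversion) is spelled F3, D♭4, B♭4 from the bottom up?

The pitch classes F, Db, Bb arrange in thirds as Bb–Db–F: a Bb minor triad.
The lowest note is F, the fifth of the chord, so this is second inversion (figured bass 6/4).

Bb minor, second inversion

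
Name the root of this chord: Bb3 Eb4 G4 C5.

C

Bb, Eb, G, C are the tones of a C minor seventh chord (C–Eb–G–Bb), making C the root.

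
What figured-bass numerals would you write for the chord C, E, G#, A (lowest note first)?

The notes C, E, G#, A stack in thirds as A–C–E–G# — an A minor-major seventh chord. The bass C is the third, so this is first inversion: figured 6/5.

6/5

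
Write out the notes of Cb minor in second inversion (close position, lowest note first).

Gb, Cb, Ebb

Spelling Cb minor: Cb–Ebb–Gb. In second inversion the fifth is bass, giving Gb, Cb, Ebb from the bottom.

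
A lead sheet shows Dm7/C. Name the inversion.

Dm7/C means D minor seventh with C in the bass. C is the seventh of D minor seventh (D–F–A–C), so this is third inversion.

third inversion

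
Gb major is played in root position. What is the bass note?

Gb

The root of Gb major (Gb–Bb–Db) is Gb; that is the bass in root position.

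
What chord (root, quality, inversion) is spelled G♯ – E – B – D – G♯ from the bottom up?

Reducing to letter names: G#, E, B, D. These stack in thirds as E–G#–B–D — an E dominant seventh chord.
G# is the third of E dominant seventh; third in the bass means first inversion (figured bass 6/5).

E dominant seventh, first inversion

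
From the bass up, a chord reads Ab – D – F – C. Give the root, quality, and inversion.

The distinct note names are Ab, D, F, C. Stacked in thirds they read D–F–Ab–C, which is a half-diminished seventh chord on D.
With the fifth (Ab) in the bass, the chord is in second inversion (figured bass 4/3).

D half-diminished seventh, second inversion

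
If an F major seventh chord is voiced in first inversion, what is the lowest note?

A

F major seventh is F–A–C–E. First inversion places the third in the bass: A.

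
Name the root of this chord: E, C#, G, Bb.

Reordering E, C#, G, Bb into stacked thirds gives C#–E–G–Bb; the bottom of that stack, C#, is the root.

C#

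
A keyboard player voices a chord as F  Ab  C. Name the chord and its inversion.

The distinct note names are F, Ab, C. Stacked in thirds they read F–Ab–C, which is a minor triad on F.
With the root (F) in the bass, the chord is in root position (figured bass 5/3).

F minor, root position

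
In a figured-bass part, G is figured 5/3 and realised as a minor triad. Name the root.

G

The figures 5/3 mean the root of the chord is in the bass. If G is the root of a minor triad, the root is G (chord tones G–Bb–D).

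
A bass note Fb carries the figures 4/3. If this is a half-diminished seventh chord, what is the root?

The figures 4/3 mean the fifth of the chord is in the bass. If Fb is the fifth of a half-diminished seventh chord, the root is Bb (chord tones Bb–Db–Fb–Ab).

Bb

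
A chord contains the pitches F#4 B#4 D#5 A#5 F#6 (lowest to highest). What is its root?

B#

Reordering F#, B#, D#, A# into stacked thirds gives B#–D#–F#–A#; the bottom of that stack, B#, is the root.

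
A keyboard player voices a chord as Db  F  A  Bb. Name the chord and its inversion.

Reducing to letter names: Db, F, A, Bb. These stack in thirds as Bb–Db–F–A — a Bb minor-major seventh chord.
The lowest note is Db, the third of the chord, so this is first inversion (figured bass 6/5).

Bb minor-major seventh, first inversion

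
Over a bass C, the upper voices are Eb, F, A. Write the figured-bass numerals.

The notes C, Eb, F, A stack in thirds as F–A–C–Eb — an F dominant seventh chord. The bass C is the fifth, so this is second inversion: figured 4/3.

4/3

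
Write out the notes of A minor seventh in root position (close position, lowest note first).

A minor seventh is A–C–E–G. Root position puts the root (A) in the bass, with the remaining tones above: A, C, E, G.

A, C, E, G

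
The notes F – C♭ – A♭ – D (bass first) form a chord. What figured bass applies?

The notes F, Cb, Ab, D stack in thirds as D–F–Ab–Cb — a D diminished seventh chord. The bass F is the third, so this is first inversion: figured 6/5.

6/5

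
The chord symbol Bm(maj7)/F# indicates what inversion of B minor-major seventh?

Bm(maj7)/F# means B minor-major seventh with F# in the bass. F# is the fifth of B minor-major seventh (B–D–F#–A#), so this is second inversion.

second inversion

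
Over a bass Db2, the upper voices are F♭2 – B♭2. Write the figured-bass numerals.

The notes Db, Fb, Bb stack in thirds as Bb–Db–Fb — a Bb diminished triad. The bass Db is the third, so this is first inversion: figured 6.

6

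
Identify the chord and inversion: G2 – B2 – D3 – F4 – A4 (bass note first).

The distinct note names are G, B, D, F, A. Stacked in thirds they read G–B–D–F–A, which is a dominant ninth chord on G.
The lowest note is G, the root of the chord, so this is root position.

G dominant ninth, root position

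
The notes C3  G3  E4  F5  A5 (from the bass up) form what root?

The distinct letter names are C, G, E, F, A. Arranged as a stack of thirds they read F–A–C–E–G, so F is the root (an F major ninth chord).

F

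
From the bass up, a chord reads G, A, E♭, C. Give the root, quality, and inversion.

The pitch classes G, A, Eb, C arrange in thirds as A–C–Eb–G: an A half-diminished seventh chord.
G is the seventh of A half-diminished seventh; seventh in the bass means third inversion (figured bass 4/2).

A half-diminished seventh, third inversion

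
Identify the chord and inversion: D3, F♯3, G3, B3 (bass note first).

G major seventh, second inversion

The distinct note names are D, F#, G, B. Stacked in thirds they read G–B–D–F#, which is a major seventh chord on G.
The lowest note is D, the fifth of the chord, so this is second inversion (figured bass 4/3).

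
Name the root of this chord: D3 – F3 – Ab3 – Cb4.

Reordering D, F, Ab, Cb into stacked thirds gives D–F–Ab–Cb; the bottom of that stack, D, is the root.

D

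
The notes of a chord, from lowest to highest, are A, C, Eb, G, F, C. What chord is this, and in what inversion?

The pitch classes A, C, Eb, G, F arrange in thirds as F–A–C–Eb–G: an F dominant ninth chord.
With the third (A) in the bass, the chord is in first inversion.

F dominant ninth, first inversion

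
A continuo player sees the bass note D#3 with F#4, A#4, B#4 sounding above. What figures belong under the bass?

The notes D#, F#, A#, B# stack in thirds as B#–D#–F#–A# — a B# half-diminished seventh chord. The bass D# is the third, so this is first inversion: figured 6/5.

6/5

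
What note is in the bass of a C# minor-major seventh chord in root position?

C#

The root of C# minor-major seventh (C#–E–G#–B#) is C#; that is the bass in root position.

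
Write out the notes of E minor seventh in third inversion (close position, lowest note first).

The chord tones are E–G–B–D. With the seventh (D) lowest for third inversion: D, E, G, B.

D, E, G, B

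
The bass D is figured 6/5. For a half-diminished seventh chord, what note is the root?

B

The figures 6/5 mean the third of the chord is in the bass. If D is the third of a half-diminished seventh chord, the root is B (chord tones B–D–F–A).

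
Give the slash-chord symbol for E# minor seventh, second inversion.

Second inversion of E# minor seventh has the fifth (B#) in the bass. As a slash chord: E#m7/B#.

E#m7/B#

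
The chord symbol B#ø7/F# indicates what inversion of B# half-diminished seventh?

B#ø7/F# means B# half-diminished seventh with F# in the bass. F# is the fifth of B# half-diminished seventh (B#–D#–F#–A#), so this is second inversion.

second inversion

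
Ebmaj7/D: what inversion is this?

third inversion

Ebmaj7/D means Eb major seventh with D in the bass. D is the seventh of Eb major seventh (Eb–G–Bb–D), so this is third inversion.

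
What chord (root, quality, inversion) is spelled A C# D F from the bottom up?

The pitch classes A, C#, D, F arrange in thirds as D–F–A–C#: a D minor-major seventh chord.
The lowest note is A, the fifth of the chord, so this is second inversion (figured bass 4/3).

D minor-major seventh, second inversion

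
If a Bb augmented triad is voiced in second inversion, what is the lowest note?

F#

Bb augmented is Bb–D–F#. Second inversion places the fifth in the bass: F#.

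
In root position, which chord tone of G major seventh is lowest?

G

G major seventh is G–B–D–F#. Root position places the root in the bass: G.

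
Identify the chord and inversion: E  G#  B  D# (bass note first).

E major seventh, root position

The distinct note names are E, G#, B, D#. Stacked in thirds they read E–G#–B–D#, which is a major seventh chord on E.
The lowest note is E, the root of the chord, so this is root position (figured bass 7).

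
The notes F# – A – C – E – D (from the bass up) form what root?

D

Reordering F#, A, C, E, D into stacked thirds gives D–F#–A–C–E; the bottom of that stack, D, is the root.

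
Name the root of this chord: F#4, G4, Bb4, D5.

G

F#, G, Bb, D are the tones of a G minor-major seventh chord (G–Bb–D–F#), making G the root.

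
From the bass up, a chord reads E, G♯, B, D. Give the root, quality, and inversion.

Reducing to letter names: E, G#, B, D. These stack in thirds as E–G#–B–D — an E dominant seventh chord.
The lowest note is E, the root of the chord, so this is root position (figured bass 7).

E dominant seventh, root position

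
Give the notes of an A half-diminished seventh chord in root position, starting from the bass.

Spelling A half-diminished seventh: A–C–Eb–G. In root position the root is bass, giving A, C, Eb, G from the bottom.

A, C, Eb, G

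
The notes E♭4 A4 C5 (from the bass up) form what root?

A

Eb, A, C are the tones of an A diminished triad (A–C–Eb), making A the root.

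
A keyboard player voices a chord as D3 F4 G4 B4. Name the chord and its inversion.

The pitch classes D, F, G, B arrange in thirds as G–B–D–F: a G dominant seventh chord.
The lowest note is D, the fifth of the chord, so this is second inversion (figured bass 4/3).

G dominant seventh, second inversion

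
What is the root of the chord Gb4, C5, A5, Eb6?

Reordering Gb, C, A, Eb into stacked thirds gives A–C–Eb–Gb; the bottom of that stack, A, is the root.

A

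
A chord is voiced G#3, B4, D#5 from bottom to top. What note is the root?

G#

G#, B, D# are the tones of a G# minor triad (G#–B–D#), making G# the root.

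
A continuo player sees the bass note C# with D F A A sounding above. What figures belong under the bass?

The notes C#, D, F, A stack in thirds as D–F–A–C# — a D minor-major seventh chord. The bass C# is the seventh, so this is third inversion: figured 4/2.

4/2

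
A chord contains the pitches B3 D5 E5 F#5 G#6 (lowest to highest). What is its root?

E

B, D, E, F#, G# are the tones of an E dominant ninth chord (E–G#–B–D–F#), making E the root.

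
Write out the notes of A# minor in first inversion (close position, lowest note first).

C#, E#, A#

The chord tones are A#–C#–E#. With the third (C#) lowest for first inversion: C#, E#, A#.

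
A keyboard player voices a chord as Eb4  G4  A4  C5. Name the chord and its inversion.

The pitch classes Eb, G, A, C arrange in thirds as A–C–Eb–G: an A half-diminished seventh chord.
With the fifth (Eb) in the bass, the chord is in second inversion (figured bass 4/3).

A half-diminished seventh, second inversion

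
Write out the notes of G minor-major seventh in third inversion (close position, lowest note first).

F#, G, Bb, D

G minor-major seventh is G–Bb–D–F#. Third inversion puts the seventh (F#) in the bass, with the remaining tones above: F#, G, Bb, D.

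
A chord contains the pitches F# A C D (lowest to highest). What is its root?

F#, A, C, D are the tones of a D dominant seventh chord (D–F#–A–C), making D the root.

D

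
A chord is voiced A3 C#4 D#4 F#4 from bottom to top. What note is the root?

A, C#, D#, F# are the tones of a D# half-diminished seventh chord (D#–F#–A–C#), making D# the root.

D#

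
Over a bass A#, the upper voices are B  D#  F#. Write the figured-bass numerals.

The notes A#, B, D#, F# stack in thirds as B–D#–F#–A# — a B major seventh chord. The bass A# is the seventh, so this is third inversion: figured 4/2.

4/2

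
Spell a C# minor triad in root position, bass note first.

Spelling C# minor: C#–E–G#. In root position the root is bass, giving C#, E, G# from the bottom.

C#, E, G#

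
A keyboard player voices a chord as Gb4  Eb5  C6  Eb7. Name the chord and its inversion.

The distinct note names are Gb, Eb, C. Stacked in thirds they read C–Eb–Gb, which is a diminished triad on C.
The lowest note is Gb, the fifth of the chord, so this is second inversion (figured bass 6/4).

C diminished, second inversion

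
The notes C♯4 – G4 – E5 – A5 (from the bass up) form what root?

The distinct letter names are C#, G, E, A. Arranged as a stack of thirds they read A–C#–E–G, so A is the root (an A dominant seventh chord).

A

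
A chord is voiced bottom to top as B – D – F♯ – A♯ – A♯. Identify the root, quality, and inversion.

B minor-major seventh, root position

The distinct note names are B, D, F#, A#. Stacked in thirds they read B–D–F#–A#, which is a minor-major seventh chord on B.
The lowest note is B, the root of the chord, so this is root position (figured bass 7).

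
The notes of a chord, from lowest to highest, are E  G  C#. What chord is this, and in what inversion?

The distinct note names are E, G, C#. Stacked in thirds they read C#–E–G, which is a diminished triad on C#.
E is the third of C# diminished; third in the bass means first inversion (figured bass 6).

C# diminished, first inversion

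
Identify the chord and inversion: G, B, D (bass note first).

The distinct note names are G, B, D. Stacked in thirds they read G–B–D, which is a major triad on G.
G is the root of G major; root in the bass means root position (figured bass 5/3).

G major, root position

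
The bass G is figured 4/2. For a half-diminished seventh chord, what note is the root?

The figures 4/2 mean the seventh of the chord is in the bass. If G is the seventh of a half-diminished seventh chord, the root is A (chord tones A–C–Eb–G).

A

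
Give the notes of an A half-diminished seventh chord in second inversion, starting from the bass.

Eb, G, A, C

Spelling A half-diminished seventh: A–C–Eb–G. In second inversion the fifth is bass, giving Eb, G, A, C from the bottom.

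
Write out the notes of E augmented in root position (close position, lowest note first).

E, G#, B#

E augmented is E–G#–B#. Root position puts the root (E) in the bass, with the remaining tones above: E, G#, B#.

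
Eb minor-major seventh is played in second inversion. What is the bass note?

In second inversion the fifth is lowest. For Eb minor-major seventh (Eb–Gb–Bb–D) that is Bb.

Bb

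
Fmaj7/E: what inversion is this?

third inversion

Fmaj7/E means F major seventh with E in the bass. E is the seventh of F major seventh (F–A–C–E), so this is third inversion.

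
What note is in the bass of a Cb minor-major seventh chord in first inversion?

Ebb

Cb minor-major seventh is Cb–Ebb–Gb–Bb. First inversion places the third in the bass: Ebb.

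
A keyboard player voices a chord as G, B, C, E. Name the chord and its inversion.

C major seventh, second inversion

Reducing to letter names: G, B, C, E. These stack in thirds as C–E–G–B — a C major seventh chord.
The lowest note is G, the fifth of the chord, so this is second inversion (figured bass 4/3).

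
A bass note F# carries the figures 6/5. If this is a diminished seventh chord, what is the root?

The figures 6/5 mean the third of the chord is in the bass. If F# is the third of a diminished seventh chord, the root is D# (chord tones D#–F#–A–C).

D#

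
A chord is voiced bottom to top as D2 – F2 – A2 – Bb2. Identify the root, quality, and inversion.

The distinct note names are D, F, A, Bb. Stacked in thirds they read Bb–D–F–A, which is a major seventh chord on Bb.
With the third (D) in the bass, the chord is in first inversion (figured bass 6/5).

Bb major seventh, first inversion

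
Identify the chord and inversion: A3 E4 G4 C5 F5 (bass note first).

The pitch classes A, E, G, C, F arrange in thirds as F–A–C–E–G: an F major ninth chord.
The lowest note is A, the third of the chord, so this is first inversion.

F major ninth, first inversion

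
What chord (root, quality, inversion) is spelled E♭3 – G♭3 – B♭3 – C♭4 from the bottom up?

The pitch classes Eb, Gb, Bb, Cb arrange in thirds as Cb–Eb–Gb–Bb: a Cb major seventh chord.
The lowest note is Eb, the third of the chord, so this is first inversion (figured bass 6/5).

Cb major seventh, first inversion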